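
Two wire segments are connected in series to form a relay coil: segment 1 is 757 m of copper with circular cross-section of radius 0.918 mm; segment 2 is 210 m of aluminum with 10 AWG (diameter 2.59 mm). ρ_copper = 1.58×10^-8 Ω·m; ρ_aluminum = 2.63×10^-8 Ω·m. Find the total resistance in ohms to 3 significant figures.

5.57 Ω

Segment 1: A = πr² = π(9.1800e-04 m)² = 2.647e-06 m²
R₁ = ρL/A = (1.58×10^-8)(757)/(2.647e-06) = 4.518 Ω
Segment 2: A = π(2.59/2 mm)² = π(1.2950e-03 m)² = 5.269e-06 m²
R₂ = (2.63×10^-8)(210)/(5.269e-06) = 1.048 Ω
R = R₁ + R₂ = 5.57 Ω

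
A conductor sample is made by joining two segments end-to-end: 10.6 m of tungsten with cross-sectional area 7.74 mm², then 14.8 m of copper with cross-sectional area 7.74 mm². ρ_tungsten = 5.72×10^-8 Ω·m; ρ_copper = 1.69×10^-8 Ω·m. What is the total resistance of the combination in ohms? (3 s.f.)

Segment 1: A = 7.74 mm² = 7.740e-06 m²
R₁ = ρL/A = (5.72×10^-8)(10.6)/(7.740e-06) = 0.07834 Ω
R₂ = (1.69×10^-8)(14.8)/(7.740e-06) = 0.03232 Ω
R = R₁ + R₂ = 0.111 Ω

0.111 Ω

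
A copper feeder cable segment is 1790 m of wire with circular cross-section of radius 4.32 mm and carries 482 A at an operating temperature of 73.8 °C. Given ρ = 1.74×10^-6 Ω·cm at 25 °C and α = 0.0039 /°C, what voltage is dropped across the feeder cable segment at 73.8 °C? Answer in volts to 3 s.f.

305 V

ρ = 1.74×10^-6 Ω·cm = 1.74×10^-8 Ω·m
A = πr² = π(4.3200e-03 m)² = 5.863e-05 m²
R₍25₎ = ρL/A = (1.74×10^-8)(1790)/(5.863e-05) = 0.5312 Ω
R₍73.8₎ = R₍25₎(1 + αΔT) = 0.5312 × (1 + 0.0039×48.8) = 0.6323 Ω
V = IR = 482 × 0.6323 = 305 V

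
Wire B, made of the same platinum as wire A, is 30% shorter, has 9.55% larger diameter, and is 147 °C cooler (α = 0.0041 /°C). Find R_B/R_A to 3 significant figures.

0.232

R ∝ ρL/d² with ρ ∝ (1+αΔT), so R_B/R_A = (1 − 30/100) × (1 + 9.55/100)⁻² × (1 − 0.0041×147)
= 0.7 × 0.8333 × 0.3973 = 0.232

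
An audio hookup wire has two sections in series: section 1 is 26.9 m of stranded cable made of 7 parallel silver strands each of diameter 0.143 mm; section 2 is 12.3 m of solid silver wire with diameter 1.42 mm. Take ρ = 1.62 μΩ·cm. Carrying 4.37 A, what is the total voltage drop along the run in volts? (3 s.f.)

ρ = 1.62 μΩ·cm = 1.62×10^-8 Ω·m
Section 1: A_strand = π(7.1500e-05)² = 1.606e-08 m²; R₁ = ρL/(N·A_s) = (1.62×10^-8)(26.9)/(7×1.606e-08) = 3.876 Ω
Section 2: A = π(d/2)² = π(7.1000e-04 m)² = 1.584e-06 m²
R₂ = (1.62×10^-8)(12.3)/(1.584e-06) = 0.1258 Ω
R = R₁ + R₂ = 4.002 Ω
V = IR = 4.37 × 4.002 = 17.5 V

17.5 V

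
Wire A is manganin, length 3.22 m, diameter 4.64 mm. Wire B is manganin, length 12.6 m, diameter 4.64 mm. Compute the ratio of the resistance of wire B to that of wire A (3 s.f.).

3.91

R ∝ ρL/d², so R_B/R_A = (L_B/L_A)
= (12.6/3.22) = 3.91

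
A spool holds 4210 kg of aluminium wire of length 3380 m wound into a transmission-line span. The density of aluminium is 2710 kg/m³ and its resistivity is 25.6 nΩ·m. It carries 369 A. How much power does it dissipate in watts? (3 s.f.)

25600 W

ρ = 25.6 nΩ·m = 2.56×10^-8 Ω·m
A = m/(density·L) = 4210/(2710×3380) = 4.5962e-04 m²
R = ρL/A = (2.56×10^-8)(3380)/(4.5962e-04) = 0.1883 Ω
P = I²R = (369)² × 0.1883 = 25600 W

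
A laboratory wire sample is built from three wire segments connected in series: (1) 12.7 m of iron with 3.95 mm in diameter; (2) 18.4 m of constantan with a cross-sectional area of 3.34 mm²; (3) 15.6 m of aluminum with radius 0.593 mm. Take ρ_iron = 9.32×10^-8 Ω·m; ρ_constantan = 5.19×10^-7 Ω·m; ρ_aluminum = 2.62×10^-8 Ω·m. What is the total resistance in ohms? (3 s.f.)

3.33 Ω

Seg 1: A = π(d/2)² = π(1.9750e-03 m)² = 1.225e-05 m²
R_1 = (9.32×10^-8)(12.7)/(1.225e-05) = 0.09659 Ω
Seg 2: A = 3.34 mm² = 3.340e-06 m²
R_2 = (5.19×10^-7)(18.4)/(3.340e-06) = 2.859 Ω
Seg 3: A = πr² = π(5.9300e-04 m)² = 1.105e-06 m²
R_3 = (2.62×10^-8)(15.6)/(1.105e-06) = 0.37 Ω
R_total = R_1 + R_2 + R_3 = 3.33 Ω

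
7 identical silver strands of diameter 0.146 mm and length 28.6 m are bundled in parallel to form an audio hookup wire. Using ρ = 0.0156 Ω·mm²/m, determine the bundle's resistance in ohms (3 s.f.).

3.81 Ω

ρ = 0.0156 Ω·mm²/m = 1.56×10^-8 Ω·m
A_strand = π(7.3000e-05 m)² = 1.674e-08 m²
R_strand = ρL/A = (1.56×10^-8)(28.6)/(1.674e-08) = 26.65 Ω
R_total = R_strand/N = 26.65/7 = 3.81 Ω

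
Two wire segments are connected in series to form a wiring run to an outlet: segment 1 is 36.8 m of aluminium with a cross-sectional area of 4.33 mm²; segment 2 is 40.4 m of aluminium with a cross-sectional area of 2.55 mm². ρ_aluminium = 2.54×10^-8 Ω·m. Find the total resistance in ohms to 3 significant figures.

0.618 Ω

Segment 1: A = 4.33 mm² = 4.330e-06 m²
R₁ = ρL/A = (2.54×10^-8)(36.8)/(4.330e-06) = 0.2159 Ω
Segment 2: A = 2.55 mm² = 2.550e-06 m²
R₂ = (2.54×10^-8)(40.4)/(2.550e-06) = 0.4024 Ω
R = R₁ + R₂ = 0.618 Ω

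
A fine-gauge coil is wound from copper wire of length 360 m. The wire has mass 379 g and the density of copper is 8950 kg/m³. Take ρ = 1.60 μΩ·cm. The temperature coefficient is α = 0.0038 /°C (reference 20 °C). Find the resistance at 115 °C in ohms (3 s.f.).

66.6 Ω

ρ = 1.60 μΩ·cm = 1.60×10^-8 Ω·m
A = m/(density·L) = 0.379/(8950×360) = 1.1763e-07 m²
R = ρL/A = (1.60×10^-8)(360)/(1.1763e-07) = 48.97 Ω
R(115 °C) = 48.97 × (1 + 0.0038×95) = 66.6 Ω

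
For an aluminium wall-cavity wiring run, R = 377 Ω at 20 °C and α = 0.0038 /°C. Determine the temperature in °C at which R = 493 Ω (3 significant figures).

R = R₀(1 + α(T − T₀)) ⇒ T = T₀ + (R/R₀ − 1)/α
T = 20 + (493/377 − 1)/0.0038 = 20 + (0.3077)/0.0038 = 101 °C

101 °C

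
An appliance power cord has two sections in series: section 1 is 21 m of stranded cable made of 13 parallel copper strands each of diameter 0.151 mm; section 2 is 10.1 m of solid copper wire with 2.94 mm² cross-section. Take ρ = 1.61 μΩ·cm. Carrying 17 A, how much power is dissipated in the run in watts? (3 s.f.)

ρ = 1.61 μΩ·cm = 1.61×10^-8 Ω·m
Section 1: A_strand = π(7.5500e-05)² = 1.791e-08 m²; R₁ = ρL/(N·A_s) = (1.61×10^-8)(21)/(13×1.791e-08) = 1.452 Ω
Section 2: A = 2.94 mm² = 2.940e-06 m²
R₂ = (1.61×10^-8)(10.1)/(2.940e-06) = 0.05531 Ω
R = R₁ + R₂ = 1.508 Ω
P = I²R = (17)² × 1.508 = 436 W

436 W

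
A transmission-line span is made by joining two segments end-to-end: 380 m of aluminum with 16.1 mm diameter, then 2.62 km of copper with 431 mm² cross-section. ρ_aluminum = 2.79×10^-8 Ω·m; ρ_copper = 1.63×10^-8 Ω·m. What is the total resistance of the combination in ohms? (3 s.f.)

0.151 Ω

Segment 1: A = π(d/2)² = π(8.0500e-03 m)² = 2.036e-04 m²
R₁ = ρL/A = (2.79×10^-8)(380)/(2.036e-04) = 0.05208 Ω
Segment 2: A = 431 mm² = 4.310e-04 m²
R₂ = (1.63×10^-8)(2620)/(4.310e-04) = 0.09909 Ω
R = R₁ + R₂ = 0.151 Ω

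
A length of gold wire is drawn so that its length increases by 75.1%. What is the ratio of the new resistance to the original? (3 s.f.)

k = 1 + 75.1/100 = 1.751; volume constant ⇒ A' = A/k, so R' = k²R.
Factor = 3.07

3.07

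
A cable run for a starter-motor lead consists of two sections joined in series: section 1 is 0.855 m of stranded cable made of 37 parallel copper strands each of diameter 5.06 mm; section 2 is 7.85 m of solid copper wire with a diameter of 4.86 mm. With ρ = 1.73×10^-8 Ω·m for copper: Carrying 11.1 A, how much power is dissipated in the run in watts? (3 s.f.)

0.904 W

Section 1: A_strand = π(2.5300e-03)² = 2.011e-05 m²; R₁ = ρL/(N·A_s) = (1.73×10^-8)(0.855)/(37×2.011e-05) = 1.988×10^-5 Ω
Section 2: A = π(d/2)² = π(2.4300e-03 m)² = 1.855e-05 m²
R₂ = (1.73×10^-8)(7.85)/(1.855e-05) = 0.007321 Ω
R = R₁ + R₂ = 0.007341 Ω
P = I²R = (11.1)² × 0.007341 = 0.904 W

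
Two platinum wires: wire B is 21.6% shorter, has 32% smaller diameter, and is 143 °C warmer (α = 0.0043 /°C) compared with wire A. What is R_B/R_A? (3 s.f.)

2.74

R ∝ ρL/d² with ρ ∝ (1+αΔT), so R_B/R_A = (1 − 21.6/100) × (1 − 32/100)⁻² × (1 + 0.0043×143)
= 0.784 × 2.163 × 1.615 = 2.74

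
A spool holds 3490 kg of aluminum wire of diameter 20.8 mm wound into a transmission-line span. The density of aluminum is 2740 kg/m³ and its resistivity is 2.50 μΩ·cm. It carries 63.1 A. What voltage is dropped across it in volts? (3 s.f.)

17.4 V

ρ = 2.50 μΩ·cm = 2.50×10^-8 Ω·m
A = π(d/2)² = π(1.0400e-02 m)² = 3.3979e-04 m²
L = m/(density·A) = 3490/(2740×3.3979e-04) = 3749 m
R = ρL/A = (2.50×10^-8)(3749)/(3.3979e-04) = 0.2758 Ω
V = IR = 63.1 × 0.2758 = 17.4 V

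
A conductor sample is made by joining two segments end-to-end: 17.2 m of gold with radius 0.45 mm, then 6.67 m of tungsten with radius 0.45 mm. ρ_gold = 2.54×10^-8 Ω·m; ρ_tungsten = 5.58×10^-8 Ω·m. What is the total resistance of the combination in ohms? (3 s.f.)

Segment 1: A = πr² = π(4.5000e-04 m)² = 6.362e-07 m²
R₁ = ρL/A = (2.54×10^-8)(17.2)/(6.362e-07) = 0.6867 Ω
R₂ = (5.58×10^-8)(6.67)/(6.362e-07) = 0.585 Ω
R = R₁ + R₂ = 1.27 Ω

1.27 Ω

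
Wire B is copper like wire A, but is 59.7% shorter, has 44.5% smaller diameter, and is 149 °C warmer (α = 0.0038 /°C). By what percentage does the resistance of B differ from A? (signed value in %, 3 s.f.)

105%

R ∝ ρL/d² with ρ ∝ (1+αΔT), so R_B/R_A = (1 − 59.7/100) × (1 − 44.5/100)⁻² × (1 + 0.0038×149)
= 0.403 × 3.247 × 1.566 = 2.049
(R_B − R_A)/R_A = 2.049 − 1 = 105%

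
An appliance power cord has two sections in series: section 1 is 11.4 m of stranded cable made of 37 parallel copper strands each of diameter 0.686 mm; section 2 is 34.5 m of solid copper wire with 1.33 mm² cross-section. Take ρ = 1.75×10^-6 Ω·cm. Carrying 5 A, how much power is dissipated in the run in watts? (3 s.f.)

11.7 W

ρ = 1.75×10^-6 Ω·cm = 1.75×10^-8 Ω·m
Section 1: A_strand = π(3.4300e-04)² = 3.696e-07 m²; R₁ = ρL/(N·A_s) = (1.75×10^-8)(11.4)/(37×3.696e-07) = 0.01459 Ω
Section 2: A = 1.33 mm² = 1.330e-06 m²
R₂ = (1.75×10^-8)(34.5)/(1.330e-06) = 0.4539 Ω
R = R₁ + R₂ = 0.4685 Ω
P = I²R = (5)² × 0.4685 = 11.7 W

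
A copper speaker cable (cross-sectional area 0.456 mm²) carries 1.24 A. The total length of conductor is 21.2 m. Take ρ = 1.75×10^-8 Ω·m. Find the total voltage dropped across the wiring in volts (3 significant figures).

A = 0.456 mm² = 4.560e-07 m²
R = ρL/A = (1.75×10^-8)(21.2)/(4.560e-07) = 0.8136 Ω
V = IR = 1.24 × 0.8136 = 1.01 V

1.01 V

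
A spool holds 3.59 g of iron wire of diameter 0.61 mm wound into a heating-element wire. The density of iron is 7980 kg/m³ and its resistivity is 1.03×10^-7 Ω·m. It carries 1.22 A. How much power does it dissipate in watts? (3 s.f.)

A = π(d/2)² = π(3.0500e-04 m)² = 2.9225e-07 m²
L = m/(density·A) = 0.00359/(7980×2.9225e-07) = 1.539 m
R = ρL/A = (1.03×10^-7)(1.539)/(2.9225e-07) = 0.5425 Ω
P = I²R = (1.22)² × 0.5425 = 0.808 W

0.808 W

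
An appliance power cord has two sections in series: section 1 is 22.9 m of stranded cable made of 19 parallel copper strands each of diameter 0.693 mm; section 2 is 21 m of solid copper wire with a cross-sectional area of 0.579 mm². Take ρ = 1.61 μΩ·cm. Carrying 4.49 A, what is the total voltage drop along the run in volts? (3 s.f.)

ρ = 1.61 μΩ·cm = 1.61×10^-8 Ω·m
Section 1: A_strand = π(3.4650e-04)² = 3.772e-07 m²; R₁ = ρL/(N·A_s) = (1.61×10^-8)(22.9)/(19×3.772e-07) = 0.05145 Ω
Section 2: A = 0.579 mm² = 5.790e-07 m²
R₂ = (1.61×10^-8)(21)/(5.790e-07) = 0.5839 Ω
R = R₁ + R₂ = 0.6354 Ω
V = IR = 4.49 × 0.6354 = 2.85 V

2.85 V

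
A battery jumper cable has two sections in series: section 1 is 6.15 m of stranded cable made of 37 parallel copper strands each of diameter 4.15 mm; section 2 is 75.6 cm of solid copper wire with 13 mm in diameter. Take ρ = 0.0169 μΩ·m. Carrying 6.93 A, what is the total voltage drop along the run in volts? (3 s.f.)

ρ = 0.0169 μΩ·m = 1.69×10^-8 Ω·m
Section 1: A_strand = π(2.0750e-03)² = 1.353e-05 m²; R₁ = ρL/(N·A_s) = (1.69×10^-8)(6.15)/(37×1.353e-05) = 2.077×10^-4 Ω
Section 2: A = π(d/2)² = π(6.5000e-03 m)² = 1.327e-04 m²
R₂ = (1.69×10^-8)(0.756)/(1.327e-04) = 9.626×10^-5 Ω
R = R₁ + R₂ = 3.039×10^-4 Ω
V = IR = 6.93 × 3.039×10^-4 = 0.00211 V

0.00211 V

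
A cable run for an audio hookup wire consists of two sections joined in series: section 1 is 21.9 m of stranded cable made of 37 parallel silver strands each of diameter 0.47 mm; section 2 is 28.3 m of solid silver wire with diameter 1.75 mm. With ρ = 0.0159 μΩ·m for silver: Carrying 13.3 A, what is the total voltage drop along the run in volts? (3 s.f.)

ρ = 0.0159 μΩ·m = 1.59×10^-8 Ω·m
Section 1: A_strand = π(2.3500e-04)² = 1.735e-07 m²; R₁ = ρL/(N·A_s) = (1.59×10^-8)(21.9)/(37×1.735e-07) = 0.05424 Ω
Section 2: A = π(d/2)² = π(8.7500e-04 m)² = 2.405e-06 m²
R₂ = (1.59×10^-8)(28.3)/(2.405e-06) = 0.1871 Ω
R = R₁ + R₂ = 0.2413 Ω
V = IR = 13.3 × 0.2413 = 3.21 V

3.21 V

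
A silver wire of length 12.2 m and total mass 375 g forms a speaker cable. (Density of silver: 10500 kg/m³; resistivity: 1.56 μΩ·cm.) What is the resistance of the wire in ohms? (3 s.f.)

ρ = 1.56 μΩ·cm = 1.56×10^-8 Ω·m
A = m/(density·L) = 0.375/(10500×12.2) = 2.9274e-06 m²
R = ρL/A = (1.56×10^-8)(12.2)/(2.9274e-06) = 0.0650 Ω

0.0650 Ω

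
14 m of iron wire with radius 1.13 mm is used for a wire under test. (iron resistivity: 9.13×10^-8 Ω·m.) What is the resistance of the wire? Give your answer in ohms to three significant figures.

0.319 Ω

A = πr² = π(1.1300e-03 m)² = 4.011e-06 m²
R = ρL/A = (9.13×10^-8)(14 m)/(4.011e-06 m²) = 0.319 Ω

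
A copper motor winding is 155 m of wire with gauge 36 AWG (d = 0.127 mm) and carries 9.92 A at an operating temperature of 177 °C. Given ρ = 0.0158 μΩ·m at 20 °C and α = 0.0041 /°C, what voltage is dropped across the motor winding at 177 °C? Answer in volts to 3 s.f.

ρ = 0.0158 μΩ·m = 1.58×10^-8 Ω·m
A = π(0.127/2 mm)² = π(6.3500e-05 m)² = 1.267e-08 m²
R₍20₎ = ρL/A = (1.58×10^-8)(155)/(1.267e-08) = 193.3 Ω
R₍177₎ = R₍20₎(1 + αΔT) = 193.3 × (1 + 0.0041×157) = 317.8 Ω
V = IR = 9.92 × 317.8 = 3150 V

3150 V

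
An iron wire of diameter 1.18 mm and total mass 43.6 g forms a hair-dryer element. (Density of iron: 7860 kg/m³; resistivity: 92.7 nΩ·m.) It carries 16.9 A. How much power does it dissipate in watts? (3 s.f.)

ρ = 92.7 nΩ·m = 9.27×10^-8 Ω·m
A = π(d/2)² = π(5.9000e-04 m)² = 1.0936e-06 m²
L = m/(density·A) = 0.0436/(7860×1.0936e-06) = 5.072 m
R = ρL/A = (9.27×10^-8)(5.072)/(1.0936e-06) = 0.43 Ω
P = I²R = (16.9)² × 0.43 = 123 W

123 W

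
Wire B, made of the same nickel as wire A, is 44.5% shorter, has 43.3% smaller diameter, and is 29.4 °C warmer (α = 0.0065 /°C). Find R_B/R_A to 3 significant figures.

2.06

R ∝ ρL/d² with ρ ∝ (1+αΔT), so R_B/R_A = (1 − 44.5/100) × (1 − 43.3/100)⁻² × (1 + 0.0065×29.4)
= 0.555 × 3.111 × 1.191 = 2.06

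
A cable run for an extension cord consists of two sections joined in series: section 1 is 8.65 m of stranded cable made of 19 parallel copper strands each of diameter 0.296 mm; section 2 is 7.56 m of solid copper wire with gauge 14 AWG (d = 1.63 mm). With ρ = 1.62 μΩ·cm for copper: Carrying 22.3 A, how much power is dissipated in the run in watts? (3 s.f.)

ρ = 1.62 μΩ·cm = 1.62×10^-8 Ω·m
Section 1: A_strand = π(1.4800e-04)² = 6.881e-08 m²; R₁ = ρL/(N·A_s) = (1.62×10^-8)(8.65)/(19×6.881e-08) = 0.1072 Ω
Section 2: A = π(1.63/2 mm)² = π(8.1500e-04 m)² = 2.087e-06 m²
R₂ = (1.62×10^-8)(7.56)/(2.087e-06) = 0.05869 Ω
R = R₁ + R₂ = 0.1659 Ω
P = I²R = (22.3)² × 0.1659 = 82.5 W

82.5 W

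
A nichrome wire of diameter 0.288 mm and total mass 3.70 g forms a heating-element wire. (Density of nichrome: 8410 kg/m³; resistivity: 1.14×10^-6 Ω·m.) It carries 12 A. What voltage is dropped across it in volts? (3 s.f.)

1420 V

A = π(d/2)² = π(1.4400e-04 m)² = 6.5144e-08 m²
L = m/(density·A) = 0.0037/(8410×6.5144e-08) = 6.754 m
R = ρL/A = (1.14×10^-6)(6.754)/(6.5144e-08) = 118.2 Ω
V = IR = 12 × 118.2 = 1420 V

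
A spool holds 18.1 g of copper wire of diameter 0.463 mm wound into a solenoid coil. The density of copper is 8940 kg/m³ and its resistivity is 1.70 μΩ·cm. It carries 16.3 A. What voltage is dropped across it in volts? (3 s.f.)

19.8 V

ρ = 1.70 μΩ·cm = 1.70×10^-8 Ω·m
A = π(d/2)² = π(2.3150e-04 m)² = 1.6837e-07 m²
L = m/(density·A) = 0.0181/(8940×1.6837e-07) = 12.03 m
R = ρL/A = (1.70×10^-8)(12.03)/(1.6837e-07) = 1.214 Ω
V = IR = 16.3 × 1.214 = 19.8 V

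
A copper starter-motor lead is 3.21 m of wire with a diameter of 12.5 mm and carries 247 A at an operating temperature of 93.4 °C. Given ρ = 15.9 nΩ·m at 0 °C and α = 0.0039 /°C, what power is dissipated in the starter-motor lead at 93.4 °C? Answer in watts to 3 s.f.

ρ = 15.9 nΩ·m = 1.59×10^-8 Ω·m
A = π(d/2)² = π(6.2500e-03 m)² = 1.227e-04 m²
R₍0₎ = ρL/A = (1.59×10^-8)(3.21)/(1.227e-04) = 4.159×10^-4 Ω
R₍93.4₎ = R₍0₎(1 + αΔT) = 4.159×10^-4 × (1 + 0.0039×93.4) = 5.674×10^-4 Ω
P = I²R = (247)² × 5.674×10^-4 = 34.6 W

34.6 W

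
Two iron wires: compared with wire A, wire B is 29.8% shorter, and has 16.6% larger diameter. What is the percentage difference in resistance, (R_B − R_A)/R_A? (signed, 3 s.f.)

-48.4%

R ∝ L/d², so R_B/R_A = (1 − 29.8/100) × (1 + 16.6/100)⁻²
= 0.702 × 0.7355 = 0.5163
(R_B − R_A)/R_A = 0.5163 − 1 = -48.4%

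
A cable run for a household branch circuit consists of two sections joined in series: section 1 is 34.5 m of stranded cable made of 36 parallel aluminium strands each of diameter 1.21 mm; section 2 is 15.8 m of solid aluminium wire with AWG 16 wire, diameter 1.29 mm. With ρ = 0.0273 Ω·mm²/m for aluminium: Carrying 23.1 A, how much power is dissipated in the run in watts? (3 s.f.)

188 W

ρ = 0.0273 Ω·mm²/m = 2.73×10^-8 Ω·m
Section 1: A_strand = π(6.0500e-04)² = 1.150e-06 m²; R₁ = ρL/(N·A_s) = (2.73×10^-8)(34.5)/(36×1.150e-06) = 0.02275 Ω
Section 2: A = π(1.29/2 mm)² = π(6.4500e-04 m)² = 1.307e-06 m²
R₂ = (2.73×10^-8)(15.8)/(1.307e-06) = 0.33 Ω
R = R₁ + R₂ = 0.3528 Ω
P = I²R = (23.1)² × 0.3528 = 188 W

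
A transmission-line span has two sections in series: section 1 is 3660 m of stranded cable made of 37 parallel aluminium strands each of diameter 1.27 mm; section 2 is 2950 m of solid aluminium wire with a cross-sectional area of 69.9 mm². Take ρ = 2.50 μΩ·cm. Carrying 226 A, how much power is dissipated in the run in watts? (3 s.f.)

1.54×10^5 W

ρ = 2.50 μΩ·cm = 2.50×10^-8 Ω·m
Section 1: A_strand = π(6.3500e-04)² = 1.267e-06 m²; R₁ = ρL/(N·A_s) = (2.50×10^-8)(3660)/(37×1.267e-06) = 1.952 Ω
Section 2: A = 69.9 mm² = 6.990e-05 m²
R₂ = (2.50×10^-8)(2950)/(6.990e-05) = 1.055 Ω
R = R₁ + R₂ = 3.007 Ω
P = I²R = (226)² × 3.007 = 1.54×10^5 W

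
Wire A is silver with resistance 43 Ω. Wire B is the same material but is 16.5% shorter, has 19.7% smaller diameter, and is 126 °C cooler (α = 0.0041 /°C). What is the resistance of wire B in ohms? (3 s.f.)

R ∝ ρL/d² with ρ ∝ (1+αΔT), so R_B/R_A = (1 − 16.5/100) × (1 − 19.7/100)⁻² × (1 − 0.0041×126)
= 0.835 × 1.551 × 0.4834 = 0.626
R_B = 0.626 × 43 = 26.9 Ω

26.9 Ω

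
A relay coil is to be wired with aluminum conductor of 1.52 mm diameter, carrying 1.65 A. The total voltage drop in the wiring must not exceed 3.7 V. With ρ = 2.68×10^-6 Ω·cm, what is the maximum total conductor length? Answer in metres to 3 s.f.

152 m

ρ = 2.68×10^-6 Ω·cm = 2.68×10^-8 Ω·m
A = π(d/2)² = π(7.6000e-04 m)² = 1.815e-06 m²
L_max = V_max·A/(1·ρI) = (3.7)(1.815e-06)/(2.68×10^-8×1.65) = 152 m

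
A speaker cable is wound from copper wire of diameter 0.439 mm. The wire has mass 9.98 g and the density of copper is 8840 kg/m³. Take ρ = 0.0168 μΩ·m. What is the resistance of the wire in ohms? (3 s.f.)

ρ = 0.0168 μΩ·m = 1.68×10^-8 Ω·m
A = π(d/2)² = π(2.1950e-04 m)² = 1.5136e-07 m²
L = m/(density·A) = 0.00998/(8840×1.5136e-07) = 7.459 m
R = ρL/A = (1.68×10^-8)(7.459)/(1.5136e-07) = 0.828 Ω

0.828 Ω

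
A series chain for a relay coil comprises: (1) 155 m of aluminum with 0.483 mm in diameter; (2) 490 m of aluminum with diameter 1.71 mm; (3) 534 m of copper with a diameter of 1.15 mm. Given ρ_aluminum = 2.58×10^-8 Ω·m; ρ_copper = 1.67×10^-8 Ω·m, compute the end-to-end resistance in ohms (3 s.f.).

35.9 Ω

Seg 1: A = π(d/2)² = π(2.4150e-04 m)² = 1.832e-07 m²
R_1 = (2.58×10^-8)(155)/(1.832e-07) = 21.83 Ω
Seg 2: A = π(d/2)² = π(8.5500e-04 m)² = 2.297e-06 m²
R_2 = (2.58×10^-8)(490)/(2.297e-06) = 5.505 Ω
Seg 3: A = π(d/2)² = π(5.7500e-04 m)² = 1.039e-06 m²
R_3 = (1.67×10^-8)(534)/(1.039e-06) = 8.586 Ω
R_total = R_1 + R_2 + R_3 = 35.9 Ω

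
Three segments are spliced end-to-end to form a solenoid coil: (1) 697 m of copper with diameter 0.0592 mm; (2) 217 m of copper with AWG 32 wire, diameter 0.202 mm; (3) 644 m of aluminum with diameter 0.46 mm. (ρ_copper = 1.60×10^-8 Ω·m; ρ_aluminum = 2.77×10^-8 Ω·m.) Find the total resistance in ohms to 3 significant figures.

Seg 1: A = π(d/2)² = π(2.9600e-05 m)² = 2.753e-09 m²
R_1 = (1.60×10^-8)(697)/(2.753e-09) = 4052 Ω
Seg 2: A = π(0.202/2 mm)² = π(1.0100e-04 m)² = 3.205e-08 m²
R_2 = (1.60×10^-8)(217)/(3.205e-08) = 108.3 Ω
Seg 3: A = π(d/2)² = π(2.3000e-04 m)² = 1.662e-07 m²
R_3 = (2.77×10^-8)(644)/(1.662e-07) = 107.3 Ω
R_total = R_1 + R_2 + R_3 = 4270 Ω

4270 Ω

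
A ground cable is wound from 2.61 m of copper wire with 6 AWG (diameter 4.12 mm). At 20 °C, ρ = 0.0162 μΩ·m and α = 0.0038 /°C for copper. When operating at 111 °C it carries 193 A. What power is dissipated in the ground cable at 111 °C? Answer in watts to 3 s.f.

159 W

ρ = 0.0162 μΩ·m = 1.62×10^-8 Ω·m
A = π(4.12/2 mm)² = π(2.0600e-03 m)² = 1.333e-05 m²
R₍20₎ = ρL/A = (1.62×10^-8)(2.61)/(1.333e-05) = 0.003172 Ω
R₍111₎ = R₍20₎(1 + αΔT) = 0.003172 × (1 + 0.0038×91) = 0.004268 Ω
P = I²R = (193)² × 0.004268 = 159 W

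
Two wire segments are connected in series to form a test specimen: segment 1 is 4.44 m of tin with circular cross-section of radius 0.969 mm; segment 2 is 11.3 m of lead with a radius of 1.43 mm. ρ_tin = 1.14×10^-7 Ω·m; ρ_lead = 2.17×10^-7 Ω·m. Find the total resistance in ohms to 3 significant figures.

0.553 Ω

Segment 1: A = πr² = π(9.6900e-04 m)² = 2.950e-06 m²
R₁ = ρL/A = (1.14×10^-7)(4.44)/(2.950e-06) = 0.1716 Ω
Segment 2: A = πr² = π(1.4300e-03 m)² = 6.424e-06 m²
R₂ = (2.17×10^-7)(11.3)/(6.424e-06) = 0.3817 Ω
R = R₁ + R₂ = 0.553 Ω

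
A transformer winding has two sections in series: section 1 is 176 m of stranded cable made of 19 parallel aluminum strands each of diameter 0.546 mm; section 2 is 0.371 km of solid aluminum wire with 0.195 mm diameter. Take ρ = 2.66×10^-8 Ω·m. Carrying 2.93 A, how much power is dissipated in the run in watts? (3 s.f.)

2850 W

Section 1: A_strand = π(2.7300e-04)² = 2.341e-07 m²; R₁ = ρL/(N·A_s) = (2.66×10^-8)(176)/(19×2.341e-07) = 1.052 Ω
Section 2: A = π(d/2)² = π(9.7500e-05 m)² = 2.986e-08 m²
R₂ = (2.66×10^-8)(371)/(2.986e-08) = 330.4 Ω
R = R₁ + R₂ = 331.5 Ω
P = I²R = (2.93)² × 331.5 = 2850 W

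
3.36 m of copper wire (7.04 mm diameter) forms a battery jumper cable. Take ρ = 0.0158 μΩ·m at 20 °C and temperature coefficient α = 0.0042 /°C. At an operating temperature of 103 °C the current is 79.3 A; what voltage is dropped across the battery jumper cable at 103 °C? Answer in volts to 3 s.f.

0.146 V

ρ = 0.0158 μΩ·m = 1.58×10^-8 Ω·m
A = π(d/2)² = π(3.5200e-03 m)² = 3.893e-05 m²
R₍20₎ = ρL/A = (1.58×10^-8)(3.36)/(3.893e-05) = 0.001364 Ω
R₍103₎ = R₍20₎(1 + αΔT) = 0.001364 × (1 + 0.0042×83) = 0.001839 Ω
V = IR = 79.3 × 0.001839 = 0.146 V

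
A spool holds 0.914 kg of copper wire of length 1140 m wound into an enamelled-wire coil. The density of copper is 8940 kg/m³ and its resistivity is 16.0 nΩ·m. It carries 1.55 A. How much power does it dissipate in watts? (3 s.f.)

489 W

ρ = 16.0 nΩ·m = 1.60×10^-8 Ω·m
A = m/(density·L) = 0.914/(8940×1140) = 8.9682e-08 m²
R = ρL/A = (1.60×10^-8)(1140)/(8.9682e-08) = 203.4 Ω
P = I²R = (1.55)² × 203.4 = 489 W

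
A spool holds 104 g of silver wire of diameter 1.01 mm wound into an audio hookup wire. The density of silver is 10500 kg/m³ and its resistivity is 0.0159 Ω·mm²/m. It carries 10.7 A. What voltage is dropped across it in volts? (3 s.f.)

2.63 V

ρ = 0.0159 Ω·mm²/m = 1.59×10^-8 Ω·m
A = π(d/2)² = π(5.0500e-04 m)² = 8.0118e-07 m²
L = m/(density·A) = 0.104/(10500×8.0118e-07) = 12.36 m
R = ρL/A = (1.59×10^-8)(12.36)/(8.0118e-07) = 0.2453 Ω
V = IR = 10.7 × 0.2453 = 2.63 V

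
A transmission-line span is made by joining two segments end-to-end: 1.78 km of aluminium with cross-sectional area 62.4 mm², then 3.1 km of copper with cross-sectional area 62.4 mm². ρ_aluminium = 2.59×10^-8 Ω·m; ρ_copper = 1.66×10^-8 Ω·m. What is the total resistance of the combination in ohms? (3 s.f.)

1.56 Ω

Segment 1: A = 62.4 mm² = 6.240e-05 m²
R₁ = ρL/A = (2.59×10^-8)(1780)/(6.240e-05) = 0.7388 Ω
R₂ = (1.66×10^-8)(3100)/(6.240e-05) = 0.8247 Ω
R = R₁ + R₂ = 1.56 Ω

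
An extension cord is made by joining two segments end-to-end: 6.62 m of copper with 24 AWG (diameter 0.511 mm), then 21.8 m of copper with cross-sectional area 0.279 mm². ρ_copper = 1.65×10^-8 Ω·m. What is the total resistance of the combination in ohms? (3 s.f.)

1.82 Ω

Segment 1: A = π(0.511/2 mm)² = π(2.5550e-04 m)² = 2.051e-07 m²
R₁ = ρL/A = (1.65×10^-8)(6.62)/(2.051e-07) = 0.5326 Ω
Segment 2: A = 0.279 mm² = 2.790e-07 m²
R₂ = (1.65×10^-8)(21.8)/(2.790e-07) = 1.289 Ω
R = R₁ + R₂ = 1.82 Ω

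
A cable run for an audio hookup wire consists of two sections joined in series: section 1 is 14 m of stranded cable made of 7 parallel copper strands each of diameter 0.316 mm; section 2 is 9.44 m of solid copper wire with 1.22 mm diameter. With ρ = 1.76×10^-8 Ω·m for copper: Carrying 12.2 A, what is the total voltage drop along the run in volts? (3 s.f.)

7.21 V

Section 1: A_strand = π(1.5800e-04)² = 7.843e-08 m²; R₁ = ρL/(N·A_s) = (1.76×10^-8)(14)/(7×7.843e-08) = 0.4488 Ω
Section 2: A = π(d/2)² = π(6.1000e-04 m)² = 1.169e-06 m²
R₂ = (1.76×10^-8)(9.44)/(1.169e-06) = 0.1421 Ω
R = R₁ + R₂ = 0.591 Ω
V = IR = 12.2 × 0.591 = 7.21 V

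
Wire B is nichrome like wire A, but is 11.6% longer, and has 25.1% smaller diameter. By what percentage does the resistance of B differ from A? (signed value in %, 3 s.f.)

98.9%

R ∝ L/d², so R_B/R_A = (1 + 11.6/100) × (1 − 25.1/100)⁻²
= 1.116 × 1.782 = 1.989
(R_B − R_A)/R_A = 1.989 − 1 = 98.9%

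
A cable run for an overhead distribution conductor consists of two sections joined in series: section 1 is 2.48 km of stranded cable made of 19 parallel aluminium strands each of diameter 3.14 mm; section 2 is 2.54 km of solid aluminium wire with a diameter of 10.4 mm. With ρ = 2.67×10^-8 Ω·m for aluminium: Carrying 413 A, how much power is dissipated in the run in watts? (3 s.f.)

2.13×10^5 W

Section 1: A_strand = π(1.5700e-03)² = 7.744e-06 m²; R₁ = ρL/(N·A_s) = (2.67×10^-8)(2480)/(19×7.744e-06) = 0.45 Ω
Section 2: A = π(d/2)² = π(5.2000e-03 m)² = 8.495e-05 m²
R₂ = (2.67×10^-8)(2540)/(8.495e-05) = 0.7983 Ω
R = R₁ + R₂ = 1.248 Ω
P = I²R = (413)² × 1.248 = 2.13×10^5 W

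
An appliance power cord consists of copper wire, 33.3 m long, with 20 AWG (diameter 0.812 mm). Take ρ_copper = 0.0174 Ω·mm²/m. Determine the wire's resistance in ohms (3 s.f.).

1.12 Ω

ρ = 0.0174 Ω·mm²/m = 1.74×10^-8 Ω·m
A = π(0.812/2 mm)² = π(4.0600e-04 m)² = 5.178e-07 m²
R = ρL/A = (1.74×10^-8)(33.3 m)/(5.178e-07 m²) = 1.12 Ω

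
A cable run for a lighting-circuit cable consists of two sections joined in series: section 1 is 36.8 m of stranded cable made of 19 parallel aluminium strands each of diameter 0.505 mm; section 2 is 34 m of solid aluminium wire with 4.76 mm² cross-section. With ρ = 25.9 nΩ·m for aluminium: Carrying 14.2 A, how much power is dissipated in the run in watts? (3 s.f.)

ρ = 25.9 nΩ·m = 2.59×10^-8 Ω·m
Section 1: A_strand = π(2.5250e-04)² = 2.003e-07 m²; R₁ = ρL/(N·A_s) = (2.59×10^-8)(36.8)/(19×2.003e-07) = 0.2505 Ω
Section 2: A = 4.76 mm² = 4.760e-06 m²
R₂ = (2.59×10^-8)(34)/(4.760e-06) = 0.185 Ω
R = R₁ + R₂ = 0.4355 Ω
P = I²R = (14.2)² × 0.4355 = 87.8 W

87.8 W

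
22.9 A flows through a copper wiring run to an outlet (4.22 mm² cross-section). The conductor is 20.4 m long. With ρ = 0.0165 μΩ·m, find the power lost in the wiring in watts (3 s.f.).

41.8 W

ρ = 0.0165 μΩ·m = 1.65×10^-8 Ω·m
A = 4.22 mm² = 4.220e-06 m²
R = ρL/A = (1.65×10^-8)(20.4)/(4.220e-06) = 0.07976 Ω
P = I²R = (22.9)² × 0.07976 = 41.8 W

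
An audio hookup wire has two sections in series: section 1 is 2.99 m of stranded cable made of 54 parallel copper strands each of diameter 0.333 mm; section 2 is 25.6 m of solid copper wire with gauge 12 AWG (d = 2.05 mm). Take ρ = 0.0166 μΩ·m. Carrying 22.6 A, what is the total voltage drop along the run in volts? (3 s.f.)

ρ = 0.0166 μΩ·m = 1.66×10^-8 Ω·m
Section 1: A_strand = π(1.6650e-04)² = 8.709e-08 m²; R₁ = ρL/(N·A_s) = (1.66×10^-8)(2.99)/(54×8.709e-08) = 0.01055 Ω
Section 2: A = π(2.05/2 mm)² = π(1.0250e-03 m)² = 3.301e-06 m²
R₂ = (1.66×10^-8)(25.6)/(3.301e-06) = 0.1288 Ω
R = R₁ + R₂ = 0.1393 Ω
V = IR = 22.6 × 0.1393 = 3.15 V

3.15 V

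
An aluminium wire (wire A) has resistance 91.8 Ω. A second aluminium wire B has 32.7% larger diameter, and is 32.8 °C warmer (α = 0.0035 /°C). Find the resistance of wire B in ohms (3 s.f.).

58.1 Ω

R ∝ ρL/d² with ρ ∝ (1+αΔT), so R_B/R_A = (1 + 32.7/100)⁻² × (1 + 0.0035×32.8)
= 0.5679 × 1.115 = 0.6331
R_B = 0.6331 × 91.8 = 58.1 Ω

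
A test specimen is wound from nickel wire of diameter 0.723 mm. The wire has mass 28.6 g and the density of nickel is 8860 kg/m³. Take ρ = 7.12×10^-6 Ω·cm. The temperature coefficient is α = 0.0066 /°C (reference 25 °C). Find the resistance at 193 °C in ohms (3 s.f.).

ρ = 7.12×10^-6 Ω·cm = 7.12×10^-8 Ω·m
A = π(d/2)² = π(3.6150e-04 m)² = 4.1055e-07 m²
L = m/(density·A) = 0.0286/(8860×4.1055e-07) = 7.863 m
R = ρL/A = (7.12×10^-8)(7.863)/(4.1055e-07) = 1.364 Ω
R(193 °C) = 1.364 × (1 + 0.0066×168) = 2.88 Ω

2.88 Ω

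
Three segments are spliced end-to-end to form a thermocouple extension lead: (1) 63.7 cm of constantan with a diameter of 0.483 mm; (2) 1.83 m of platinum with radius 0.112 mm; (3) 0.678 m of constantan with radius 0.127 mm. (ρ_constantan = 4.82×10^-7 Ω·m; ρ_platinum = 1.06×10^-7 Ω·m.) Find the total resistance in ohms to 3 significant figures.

Seg 1: A = π(d/2)² = π(2.4150e-04 m)² = 1.832e-07 m²
R_1 = (4.82×10^-7)(0.637)/(1.832e-07) = 1.676 Ω
Seg 2: A = πr² = π(1.1200e-04 m)² = 3.941e-08 m²
R_2 = (1.06×10^-7)(1.83)/(3.941e-08) = 4.922 Ω
Seg 3: A = πr² = π(1.2700e-04 m)² = 5.067e-08 m²
R_3 = (4.82×10^-7)(0.678)/(5.067e-08) = 6.449 Ω
R_total = R_1 + R_2 + R_3 = 13.0 Ω

13.0 Ω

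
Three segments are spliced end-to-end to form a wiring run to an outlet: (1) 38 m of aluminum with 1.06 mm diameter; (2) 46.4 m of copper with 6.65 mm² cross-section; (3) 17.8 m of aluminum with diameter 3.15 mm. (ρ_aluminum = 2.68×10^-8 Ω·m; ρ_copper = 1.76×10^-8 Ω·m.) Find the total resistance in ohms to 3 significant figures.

Seg 1: A = π(d/2)² = π(5.3000e-04 m)² = 8.825e-07 m²
R_1 = (2.68×10^-8)(38)/(8.825e-07) = 1.154 Ω
Seg 2: A = 6.65 mm² = 6.650e-06 m²
R_2 = (1.76×10^-8)(46.4)/(6.650e-06) = 0.1228 Ω
Seg 3: A = π(d/2)² = π(1.5750e-03 m)² = 7.793e-06 m²
R_3 = (2.68×10^-8)(17.8)/(7.793e-06) = 0.06121 Ω
R_total = R_1 + R_2 + R_3 = 1.34 Ω

1.34 Ω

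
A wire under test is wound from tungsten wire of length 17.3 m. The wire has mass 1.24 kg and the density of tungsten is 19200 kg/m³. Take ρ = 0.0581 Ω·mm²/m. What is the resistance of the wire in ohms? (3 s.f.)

0.269 Ω

ρ = 0.0581 Ω·mm²/m = 5.81×10^-8 Ω·m
A = m/(density·L) = 1.24/(19200×17.3) = 3.7331e-06 m²
R = ρL/A = (5.81×10^-8)(17.3)/(3.7331e-06) = 0.269 Ω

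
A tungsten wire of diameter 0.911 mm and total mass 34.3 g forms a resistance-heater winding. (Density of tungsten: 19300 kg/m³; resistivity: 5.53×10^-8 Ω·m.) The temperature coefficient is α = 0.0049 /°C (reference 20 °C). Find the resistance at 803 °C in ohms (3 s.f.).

A = π(d/2)² = π(4.5550e-04 m)² = 6.5182e-07 m²
L = m/(density·A) = 0.0343/(19300×6.5182e-07) = 2.727 m
R = ρL/A = (5.53×10^-8)(2.727)/(6.5182e-07) = 0.2313 Ω
R(803 °C) = 0.2313 × (1 + 0.0049×783) = 1.12 Ω

1.12 Ω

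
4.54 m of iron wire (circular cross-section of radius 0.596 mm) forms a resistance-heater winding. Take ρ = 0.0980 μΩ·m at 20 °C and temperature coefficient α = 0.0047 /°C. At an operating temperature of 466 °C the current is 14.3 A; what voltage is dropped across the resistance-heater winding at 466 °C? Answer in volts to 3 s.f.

17.7 V

ρ = 0.0980 μΩ·m = 9.80×10^-8 Ω·m
A = πr² = π(5.9600e-04 m)² = 1.116e-06 m²
R₍20₎ = ρL/A = (9.80×10^-8)(4.54)/(1.116e-06) = 0.3987 Ω
R₍466₎ = R₍20₎(1 + αΔT) = 0.3987 × (1 + 0.0047×446) = 1.234 Ω
V = IR = 14.3 × 1.234 = 17.7 V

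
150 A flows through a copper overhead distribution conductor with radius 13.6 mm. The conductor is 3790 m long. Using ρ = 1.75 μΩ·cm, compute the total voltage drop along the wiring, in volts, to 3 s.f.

ρ = 1.75 μΩ·cm = 1.75×10^-8 Ω·m
A = πr² = π(1.3600e-02 m)² = 5.811e-04 m²
R = ρL/A = (1.75×10^-8)(3790)/(5.811e-04) = 0.1141 Ω
V = IR = 150 × 0.1141 = 17.1 V

17.1 V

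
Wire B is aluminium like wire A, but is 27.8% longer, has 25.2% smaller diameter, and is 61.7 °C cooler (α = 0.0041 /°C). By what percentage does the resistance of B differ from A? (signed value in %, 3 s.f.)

70.6%

R ∝ ρL/d² with ρ ∝ (1+αΔT), so R_B/R_A = (1 + 27.8/100) × (1 − 25.2/100)⁻² × (1 − 0.0041×61.7)
= 1.278 × 1.787 × 0.747 = 1.706
(R_B − R_A)/R_A = 1.706 − 1 = 70.6%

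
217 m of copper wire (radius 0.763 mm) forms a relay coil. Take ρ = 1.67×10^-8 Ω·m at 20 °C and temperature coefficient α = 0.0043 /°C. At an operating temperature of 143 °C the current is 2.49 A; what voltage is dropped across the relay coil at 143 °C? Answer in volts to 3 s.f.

7.54 V

A = πr² = π(7.6300e-04 m)² = 1.829e-06 m²
R₍20₎ = ρL/A = (1.67×10^-8)(217)/(1.829e-06) = 1.981 Ω
R₍143₎ = R₍20₎(1 + αΔT) = 1.981 × (1 + 0.0043×123) = 3.029 Ω
V = IR = 2.49 × 3.029 = 7.54 V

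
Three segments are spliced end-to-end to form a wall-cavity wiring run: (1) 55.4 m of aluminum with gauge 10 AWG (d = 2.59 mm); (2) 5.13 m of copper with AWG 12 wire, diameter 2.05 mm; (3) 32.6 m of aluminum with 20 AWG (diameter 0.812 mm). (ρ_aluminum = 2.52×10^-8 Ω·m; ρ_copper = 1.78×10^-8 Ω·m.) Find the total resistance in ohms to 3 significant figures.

Seg 1: A = π(2.59/2 mm)² = π(1.2950e-03 m)² = 5.269e-06 m²
R_1 = (2.52×10^-8)(55.4)/(5.269e-06) = 0.265 Ω
Seg 2: A = π(2.05/2 mm)² = π(1.0250e-03 m)² = 3.301e-06 m²
R_2 = (1.78×10^-8)(5.13)/(3.301e-06) = 0.02767 Ω
Seg 3: A = π(0.812/2 mm)² = π(4.0600e-04 m)² = 5.178e-07 m²
R_3 = (2.52×10^-8)(32.6)/(5.178e-07) = 1.586 Ω
R_total = R_1 + R_2 + R_3 = 1.88 Ω

1.88 Ω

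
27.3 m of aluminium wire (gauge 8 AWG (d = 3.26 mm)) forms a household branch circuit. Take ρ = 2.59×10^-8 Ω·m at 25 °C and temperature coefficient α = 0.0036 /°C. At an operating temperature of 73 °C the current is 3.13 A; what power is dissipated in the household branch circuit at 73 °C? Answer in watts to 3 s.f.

A = π(3.26/2 mm)² = π(1.6300e-03 m)² = 8.347e-06 m²
R₍25₎ = ρL/A = (2.59×10^-8)(27.3)/(8.347e-06) = 0.08471 Ω
R₍73₎ = R₍25₎(1 + αΔT) = 0.08471 × (1 + 0.0036×48) = 0.09935 Ω
P = I²R = (3.13)² × 0.09935 = 0.973 W

0.973 W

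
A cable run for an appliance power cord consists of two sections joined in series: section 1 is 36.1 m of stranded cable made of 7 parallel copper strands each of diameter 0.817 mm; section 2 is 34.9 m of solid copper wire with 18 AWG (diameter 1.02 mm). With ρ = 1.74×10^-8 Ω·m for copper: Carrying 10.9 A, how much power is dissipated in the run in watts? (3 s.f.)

109 W

Section 1: A_strand = π(4.0850e-04)² = 5.242e-07 m²; R₁ = ρL/(N·A_s) = (1.74×10^-8)(36.1)/(7×5.242e-07) = 0.1712 Ω
Section 2: A = π(1.02/2 mm)² = π(5.1000e-04 m)² = 8.171e-07 m²
R₂ = (1.74×10^-8)(34.9)/(8.171e-07) = 0.7432 Ω
R = R₁ + R₂ = 0.9143 Ω
P = I²R = (10.9)² × 0.9143 = 109 W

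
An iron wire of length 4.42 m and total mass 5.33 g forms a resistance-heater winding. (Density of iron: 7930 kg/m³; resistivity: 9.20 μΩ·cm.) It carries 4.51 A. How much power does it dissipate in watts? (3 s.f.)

ρ = 9.20 μΩ·cm = 9.20×10^-8 Ω·m
A = m/(density·L) = 0.00533/(7930×4.42) = 1.5207e-07 m²
R = ρL/A = (9.20×10^-8)(4.42)/(1.5207e-07) = 2.674 Ω
P = I²R = (4.51)² × 2.674 = 54.4 W

54.4 W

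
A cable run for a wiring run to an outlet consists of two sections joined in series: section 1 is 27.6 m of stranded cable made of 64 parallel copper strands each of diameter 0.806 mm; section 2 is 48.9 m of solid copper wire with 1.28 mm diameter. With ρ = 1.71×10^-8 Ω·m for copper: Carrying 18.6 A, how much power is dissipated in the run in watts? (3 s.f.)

Section 1: A_strand = π(4.0300e-04)² = 5.102e-07 m²; R₁ = ρL/(N·A_s) = (1.71×10^-8)(27.6)/(64×5.102e-07) = 0.01445 Ω
Section 2: A = π(d/2)² = π(6.4000e-04 m)² = 1.287e-06 m²
R₂ = (1.71×10^-8)(48.9)/(1.287e-06) = 0.6498 Ω
R = R₁ + R₂ = 0.6643 Ω
P = I²R = (18.6)² × 0.6643 = 230 W

230 W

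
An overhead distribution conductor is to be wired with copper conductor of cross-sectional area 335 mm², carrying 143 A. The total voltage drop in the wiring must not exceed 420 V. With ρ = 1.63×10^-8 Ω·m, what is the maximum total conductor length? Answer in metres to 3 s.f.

60400 m

A = 335 mm² = 3.350e-04 m²
L_max = V_max·A/(1·ρI) = (420)(3.350e-04)/(1.63×10^-8×143) = 60400 m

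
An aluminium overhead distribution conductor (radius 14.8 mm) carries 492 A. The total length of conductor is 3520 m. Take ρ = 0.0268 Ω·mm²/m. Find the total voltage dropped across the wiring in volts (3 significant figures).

67.4 V

ρ = 0.0268 Ω·mm²/m = 2.68×10^-8 Ω·m
A = πr² = π(1.4800e-02 m)² = 6.881e-04 m²
R = ρL/A = (2.68×10^-8)(3520)/(6.881e-04) = 0.1371 Ω
V = IR = 492 × 0.1371 = 67.4 V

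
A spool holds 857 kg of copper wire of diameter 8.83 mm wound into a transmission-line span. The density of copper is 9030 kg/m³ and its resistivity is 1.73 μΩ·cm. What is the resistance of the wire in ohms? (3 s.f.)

0.438 Ω

ρ = 1.73 μΩ·cm = 1.73×10^-8 Ω·m
A = π(d/2)² = π(4.4150e-03 m)² = 6.1237e-05 m²
L = m/(density·A) = 857/(9030×6.1237e-05) = 1550 m
R = ρL/A = (1.73×10^-8)(1550)/(6.1237e-05) = 0.438 Ω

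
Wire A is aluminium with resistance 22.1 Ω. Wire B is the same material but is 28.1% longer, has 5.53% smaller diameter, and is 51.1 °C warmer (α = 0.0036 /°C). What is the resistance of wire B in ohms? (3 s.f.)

R ∝ ρL/d² with ρ ∝ (1+αΔT), so R_B/R_A = (1 + 28.1/100) × (1 − 5.53/100)⁻² × (1 + 0.0036×51.1)
= 1.281 × 1.121 × 1.184 = 1.699
R_B = 1.699 × 22.1 = 37.6 Ω

37.6 Ω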